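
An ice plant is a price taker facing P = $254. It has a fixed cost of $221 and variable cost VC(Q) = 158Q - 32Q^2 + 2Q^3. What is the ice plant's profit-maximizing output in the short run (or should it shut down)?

Produce at Q = 12

From TC, MC = TC'(Q) = 158 - 64Q + 6Q^2 and AVC = VC/Q = 158 - 32Q + 2Q^2.
AVC hits its minimum where MC = AVC, at Q = 8, giving min AVC = 158 - 32·8 + 2·8^2 = $30.
Because $254 ≥ $30, revenue can cover variable cost; the firm operates.
P = MC gives -96 - 64Q + 6Q^2 = 0, with roots -4/3 and 12. Take the larger (rising MC): Q* = 12.
Check: AVC at Q = 12 is $62 ≤ P, so revenue covers variable cost.
Profit = P·Q − TC = 254·12 − 965 = $2083.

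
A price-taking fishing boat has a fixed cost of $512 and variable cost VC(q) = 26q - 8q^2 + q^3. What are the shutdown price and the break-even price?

Shutdown price = $10; break-even price = $90

Shutdown price = min AVC. AVC = 26 - 8q + q^2, with vertex at q = 4 and minimum $10.
ATC = 512/q + 26 - 8q + q^2. Setting dATC/dq = −512/q^2 − 8 + 2q = 0 gives q = 8 (since 2·8^3 − 8·8^2 = 512).
min ATC = 512/8 + 26 − 8·8 + 8^2 = $90. That is the break-even price.
Between these two prices the firm operates at a loss; above $90 it earns a profit.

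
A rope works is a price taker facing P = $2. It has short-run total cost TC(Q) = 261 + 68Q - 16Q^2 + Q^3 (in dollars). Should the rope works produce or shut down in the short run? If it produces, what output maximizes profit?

Variable cost is VC = 68Q - 16Q^2 + Q^3, so AVC = VC/Q = 68 - 16Q + Q^2 and MC = dTC/dQ = 68 - 32Q + 3Q^2.
AVC is minimized where dAVC/dQ = -16 + 2Q = 0, at Q = 8; min AVC = 68 - 16·8 + 8^2 = $4.
With P < min AVC ($2 < $4), every unit sold adds to the loss.
The firm minimizes its loss by shutting down and losing only its fixed cost of $261.

Shut down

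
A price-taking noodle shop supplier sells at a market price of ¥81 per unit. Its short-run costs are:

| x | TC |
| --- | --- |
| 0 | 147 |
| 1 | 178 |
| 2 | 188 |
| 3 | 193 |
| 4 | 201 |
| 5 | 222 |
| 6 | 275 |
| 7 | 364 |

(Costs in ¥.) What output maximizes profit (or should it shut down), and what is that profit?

x = 6; profit = ¥211

Tabulate TR − TC: x=0: -147; x=1: -97; x=2: -26; x=3: 50; x=4: 123; x=5: 183; x=6: 211; x=7: 203.
Profit is maximized at x = 6. AVC there is 128/6 = ¥21.33 ≤ P, so producing beats shutting down (which would give -¥147).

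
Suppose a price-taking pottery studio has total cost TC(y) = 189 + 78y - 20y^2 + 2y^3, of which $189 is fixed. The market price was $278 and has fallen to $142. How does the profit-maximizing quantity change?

AVC = 78 - 20y + 2y^2, minimized at y = 5 where min AVC = $28. MC = 78 - 40y + 6y^2.
At P = $278 ≥ min AVC, set P = MC on the rising branch: y = 10.
At P = $142 ≥ min AVC, set P = MC: y = 8. The firm stays open but cuts output.

Output falls from 10 to 8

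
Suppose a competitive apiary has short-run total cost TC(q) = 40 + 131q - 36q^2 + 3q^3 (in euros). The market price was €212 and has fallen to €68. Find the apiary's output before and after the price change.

MC = 131 - 72q + 9q^2; the shutdown threshold is min AVC = €23 (at q = 6).
At P = €212 ≥ min AVC, set P = MC on the rising branch: q = 9.
At P = €68 ≥ min AVC, set P = MC: q = 7. The firm stays open but cuts output.

Output falls from 9 to 7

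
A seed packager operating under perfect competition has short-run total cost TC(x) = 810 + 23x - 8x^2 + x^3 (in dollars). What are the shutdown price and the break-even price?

Shutdown price = min AVC. AVC = 23 - 8x + x^2, with vertex at x = 4 and minimum $7.
ATC = 810/x + 23 - 8x + x^2. Setting dATC/dx = −810/x^2 − 8 + 2x = 0 gives x = 9 (since 2·9^3 − 8·9^2 = 810).
min ATC = 810/9 + 23 − 8·9 + 9^2 = $122. That is the break-even price.
For $7 ≤ P < $122 the firm produces at a loss; below $7 it shuts down.

Shutdown price = $7; break-even price = $122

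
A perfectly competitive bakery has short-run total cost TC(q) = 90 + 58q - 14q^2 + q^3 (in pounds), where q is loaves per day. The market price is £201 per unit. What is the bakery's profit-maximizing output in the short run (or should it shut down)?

Strip out fixed cost: VC = 58q - 14q^2 + q^3. Then AVC = 58 - 14q + q^2 and MC = 58 - 28q + 3q^2.
AVC hits its minimum where MC = AVC, at q = 7, giving min AVC = 58 - 14·7 + 7^2 = £9.
Since P = £201 ≥ min AVC = £9, price covers variable cost and the firm should produce.
P = MC gives -143 - 28q + 3q^2 = 0, with roots -11/3 and 13. Take the larger (rising MC): q* = 13.
Check: AVC at q = 13 is £45 ≤ P, so revenue covers variable cost.
Profit = P·q − TC = 201·13 − 675 = £1938.

Produce at q = 13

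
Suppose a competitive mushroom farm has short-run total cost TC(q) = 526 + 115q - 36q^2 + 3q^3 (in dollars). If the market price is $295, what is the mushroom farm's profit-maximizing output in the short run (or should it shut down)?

Variable cost is VC = 115q - 36q^2 + 3q^3, so AVC = VC/q = 115 - 36q + 3q^2 and MC = dTC/dq = 115 - 72q + 9q^2.
The AVC parabola has its vertex at q = 36/6 = 6, where AVC = 115 - 36·6 + 3·6^2 = $7.
P = $295 exceeds min AVC = $7, so the firm stays open.
Solving P = MC: -180 - 72q + 9q^2 = 0 ⇒ q = -2 or 10. On the upward-sloping branch, q* = 10.
Check: AVC at q = 10 is $55 ≤ P, so revenue covers variable cost.
Profit = P·q − TC = 295·10 − 1076 = $1874.

Produce at q = 10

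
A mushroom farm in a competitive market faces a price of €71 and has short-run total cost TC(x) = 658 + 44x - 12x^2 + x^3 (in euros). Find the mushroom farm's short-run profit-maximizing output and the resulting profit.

Profit = -€172 at x = 9

AVC = 44 - 12x + x^2 has its minimum €8 at x = 6; price €71 clears that bar, so the firm operates.
MC = 44 - 24x + 3x^2. Setting P = MC and taking the root on the rising branch gives x* = 9.
TR = 71·9 = 639. TC = 658 + 153 = 811. Profit = 639 − 811 = -€172.
That loss of €172 beats the €658 the firm would lose by shutting down; producing recovers €486 of fixed cost.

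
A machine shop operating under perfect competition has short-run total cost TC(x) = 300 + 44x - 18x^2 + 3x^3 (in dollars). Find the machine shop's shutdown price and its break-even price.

Shutdown price = min AVC. AVC = 44 - 18x + 3x^2, with vertex at x = 3 and minimum $17.
ATC = 300/x + 44 - 18x + 3x^2. Setting dATC/dx = −300/x^2 − 18 + 6x = 0 gives x = 5 (since 6·5^3 − 18·5^2 = 300).
min ATC = 300/5 + 44 − 18·5 + 3·5^2 = $89. That is the break-even price.
Between these two prices the firm operates at a loss; above $89 it earns a profit.

Shutdown price = $17; break-even price = $89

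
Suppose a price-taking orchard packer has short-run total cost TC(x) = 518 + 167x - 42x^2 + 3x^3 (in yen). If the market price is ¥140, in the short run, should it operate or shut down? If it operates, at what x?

From TC, MC = TC'(x) = 167 - 84x + 9x^2 and AVC = VC/x = 167 - 42x + 3x^2.
AVC is minimized where dAVC/dx = -42 + 6x = 0, at x = 7; min AVC = 167 - 42·7 + 3·7^2 = ¥20.
Since P = ¥140 ≥ min AVC = ¥20, price covers variable cost and the firm should produce.
P = MC gives 27 - 84x + 9x^2 = 0, with roots 1/3 and 9. Take the larger (rising MC): x* = 9.
Check: AVC at x = 9 is ¥32 ≤ P, so revenue covers variable cost.
Profit = P·x − TC = 140·9 − 806 = ¥454.

Produce at x = 9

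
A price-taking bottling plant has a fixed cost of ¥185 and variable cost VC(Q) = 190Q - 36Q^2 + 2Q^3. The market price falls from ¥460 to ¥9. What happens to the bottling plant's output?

AVC = 190 - 36Q + 2Q^2, minimized at Q = 9 where min AVC = ¥28. MC = 190 - 72Q + 6Q^2.
At P = ¥460 ≥ min AVC, set P = MC on the rising branch: Q = 15.
At P = ¥9 < min AVC = ¥28, price no longer covers variable cost at any output, so the firm shuts down: Q = 0.

Output falls from 15 to 0 (the firm shuts down)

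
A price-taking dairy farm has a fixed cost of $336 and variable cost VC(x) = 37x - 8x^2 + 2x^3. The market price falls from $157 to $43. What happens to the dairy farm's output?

Output falls from 6 to 3

AVC = 37 - 8x + 2x^2, minimized at x = 2 where min AVC = $29. MC = 37 - 16x + 6x^2.
With P = $157 above the shutdown price, P = MC gives x = 6.
At P = $43 ≥ min AVC, set P = MC: x = 3. The firm stays open but cuts output.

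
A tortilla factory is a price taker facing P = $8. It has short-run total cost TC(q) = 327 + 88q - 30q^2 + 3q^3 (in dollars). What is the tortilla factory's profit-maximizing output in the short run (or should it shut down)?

Shut down

Variable cost is VC = 88q - 30q^2 + 3q^3, so AVC = VC/q = 88 - 30q + 3q^2 and MC = dTC/dq = 88 - 60q + 9q^2.
The AVC parabola has its vertex at q = 30/6 = 5, where AVC = 88 - 30·5 + 3·5^2 = $13.
P = $8 lies below min AVC = $13; no output level covers variable cost.
Shutting down limits the loss to fixed cost, $327.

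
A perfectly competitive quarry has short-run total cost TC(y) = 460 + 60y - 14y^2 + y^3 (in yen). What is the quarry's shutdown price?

¥11 per unit

The shutdown price is the minimum of AVC. VC = 60y - 14y^2 + y^3, so AVC = 60 - 14y + y^2.
At the minimum of AVC, MC = AVC. MC = 60 - 28y + 3y^2; setting MC = AVC gives 2y^2 - 14y = 0, so y = 7. min AVC = 11.
For P < ¥11 the firm produces nothing.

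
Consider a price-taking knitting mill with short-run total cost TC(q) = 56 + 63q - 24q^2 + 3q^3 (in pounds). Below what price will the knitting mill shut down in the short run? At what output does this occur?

£15 per unit, at q = 4

Short-run supply begins at min AVC. From VC = 63q - 24q^2 + 3q^3, AVC = 63 - 24q + 3q^2.
At the minimum of AVC, MC = AVC. MC = 63 - 48q + 9q^2; setting MC = AVC gives 6q^2 - 24q = 0, so q = 4. min AVC = 15.
For P < £15 the firm produces nothing.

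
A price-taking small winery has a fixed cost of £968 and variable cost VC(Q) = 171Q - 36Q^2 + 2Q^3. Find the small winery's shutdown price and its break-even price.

Shutdown price = min AVC. AVC = 171 - 36Q + 2Q^2, with vertex at Q = 9 and minimum £9.
ATC = 968/Q + 171 - 36Q + 2Q^2. Setting dATC/dQ = −968/Q^2 − 36 + 4Q = 0 gives Q = 11 (since 4·11^3 − 36·11^2 = 968).
min ATC = 968/11 + 171 − 36·11 + 2·11^2 = £105. That is the break-even price.
Between these two prices the firm operates at a loss; above £105 it earns a profit.

Shutdown price = £9; break-even price = £105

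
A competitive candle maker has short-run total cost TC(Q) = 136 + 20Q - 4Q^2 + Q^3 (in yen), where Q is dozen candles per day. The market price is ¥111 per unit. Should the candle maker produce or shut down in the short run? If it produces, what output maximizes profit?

Produce at Q = 7

Strip out fixed cost: VC = 20Q - 4Q^2 + Q^3. Then AVC = 20 - 4Q + Q^2 and MC = 20 - 8Q + 3Q^2.
AVC hits its minimum where MC = AVC, at Q = 2, giving min AVC = 20 - 4·2 + 2^2 = ¥16.
Since P = ¥111 ≥ min AVC = ¥16, price covers variable cost and the firm should produce.
Set P = MC: 111 = 20 - 8Q + 3Q^2 → -91 - 8Q + 3Q^2 = 0. The roots are Q = -13/3 and Q = 7; the profit-maximizing output is on the rising part of MC, so Q* = 7.
Check: AVC at Q = 7 is ¥41 ≤ P, so revenue covers variable cost.
Profit = P·Q − TC = 111·7 − 423 = ¥354.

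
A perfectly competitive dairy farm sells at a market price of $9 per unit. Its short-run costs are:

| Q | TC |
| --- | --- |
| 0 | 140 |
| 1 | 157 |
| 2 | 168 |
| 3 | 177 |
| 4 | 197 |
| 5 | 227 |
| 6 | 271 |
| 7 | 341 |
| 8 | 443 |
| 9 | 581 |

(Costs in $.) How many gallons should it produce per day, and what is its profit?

Q = 0 (shut down); profit = -$140

Profit at each row (π = 9Q − TC): Q=0: -140; Q=1: -148; Q=2: -150; Q=3: -150; Q=4: -161; Q=5: -182; Q=6: -217; Q=7: -278; Q=8: -371; Q=9: -500.
Profit is highest at Q = 0. Equivalently, the lowest AVC in the table is 37/3 ≈ $12.33 at Q = 3, and P = $9 falls below it — price never covers variable cost, so the firm shuts down and loses only its fixed cost.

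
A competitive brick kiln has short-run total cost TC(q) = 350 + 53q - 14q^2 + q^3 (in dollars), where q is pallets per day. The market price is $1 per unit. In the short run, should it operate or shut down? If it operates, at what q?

Variable cost is VC = 53q - 14q^2 + q^3, so AVC = VC/q = 53 - 14q + q^2 and MC = dTC/dq = 53 - 28q + 3q^2.
AVC is minimized where dAVC/dq = -14 + 2q = 0, at q = 7; min AVC = 53 - 14·7 + 7^2 = $4.
With P < min AVC ($1 < $4), every unit sold adds to the loss.
Best response: produce nothing and absorb the $350 fixed cost.

Shut down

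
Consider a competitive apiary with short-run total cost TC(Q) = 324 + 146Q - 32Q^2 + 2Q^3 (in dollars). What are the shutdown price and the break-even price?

AVC = 146 - 32Q + 2Q^2; minimized at Q = 8, giving min AVC = $18. That is the shutdown price.
ATC = 324/Q + 146 - 32Q + 2Q^2. Setting dATC/dQ = −324/Q^2 − 32 + 4Q = 0 gives Q = 9 (since 4·9^3 − 32·9^2 = 324).
min ATC = 324/9 + 146 − 32·9 + 2·9^2 = $56. That is the break-even price.
For $18 ≤ P < $56 the firm produces at a loss; below $18 it shuts down.

Shutdown price = $18; break-even price = $56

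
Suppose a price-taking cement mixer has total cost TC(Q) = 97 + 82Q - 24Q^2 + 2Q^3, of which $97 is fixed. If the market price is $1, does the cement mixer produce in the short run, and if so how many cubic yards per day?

Shut down

Strip out fixed cost: VC = 82Q - 24Q^2 + 2Q^3. Then AVC = 82 - 24Q + 2Q^2 and MC = 82 - 48Q + 6Q^2.
AVC hits its minimum where MC = AVC, at Q = 6, giving min AVC = 82 - 24·6 + 2·6^2 = $10.
With P < min AVC ($1 < $10), every unit sold adds to the loss.
The firm minimizes its loss by shutting down and losing only its fixed cost of $97.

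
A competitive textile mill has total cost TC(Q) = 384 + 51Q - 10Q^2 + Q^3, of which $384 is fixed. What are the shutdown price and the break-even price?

Shutdown price = $26; break-even price = $83

Shutdown price = min AVC. AVC = 51 - 10Q + Q^2, with vertex at Q = 5 and minimum $26.
ATC = 384/Q + 51 - 10Q + Q^2. Setting dATC/dQ = −384/Q^2 − 10 + 2Q = 0 gives Q = 8 (since 2·8^3 − 10·8^2 = 384).
min ATC = 384/8 + 51 − 10·8 + 8^2 = $83. That is the break-even price.
Between these two prices the firm operates at a loss; above $83 it earns a profit.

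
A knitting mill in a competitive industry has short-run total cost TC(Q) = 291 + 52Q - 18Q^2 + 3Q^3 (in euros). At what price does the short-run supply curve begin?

€25 per unit

The firm shuts down when price falls below the minimum of average variable cost. AVC = VC/Q = 52 - 18Q + 3Q^2.
At the minimum of AVC, MC = AVC. MC = 52 - 36Q + 9Q^2; setting MC = AVC gives 6Q^2 - 18Q = 0, so Q = 3. min AVC = 25.
So the shutdown price is €25.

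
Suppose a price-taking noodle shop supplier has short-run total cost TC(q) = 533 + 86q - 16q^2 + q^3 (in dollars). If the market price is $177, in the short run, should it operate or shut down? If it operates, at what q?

From TC, MC = TC'(q) = 86 - 32q + 3q^2 and AVC = VC/q = 86 - 16q + q^2.
AVC hits its minimum where MC = AVC, at q = 8, giving min AVC = 86 - 16·8 + 8^2 = $22.
P = $177 exceeds min AVC = $22, so the firm stays open.
P = MC gives -91 - 32q + 3q^2 = 0, with roots -7/3 and 13. Take the larger (rising MC): q* = 13.
Check: AVC at q = 13 is $47 ≤ P, so revenue covers variable cost.
Profit = P·q − TC = 177·13 − 1144 = $1157.

Produce at q = 13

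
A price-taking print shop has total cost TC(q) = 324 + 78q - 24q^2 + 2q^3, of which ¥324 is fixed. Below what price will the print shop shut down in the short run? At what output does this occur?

¥6 per unit, at q = 6

Short-run supply begins at min AVC. From VC = 78q - 24q^2 + 2q^3, AVC = 78 - 24q + 2q^2.
dAVC/dq = -24 + 4q = 0 gives q = 6. min AVC = 78 - 24·6 + 2·6^2 = 6.
The firm shuts down for any P below ¥6.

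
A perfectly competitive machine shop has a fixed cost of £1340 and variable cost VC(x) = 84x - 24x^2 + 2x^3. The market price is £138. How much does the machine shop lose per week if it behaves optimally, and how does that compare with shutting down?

AVC = 84 - 24x + 2x^2; min AVC = £12 at x = 6. Since P = £138 ≥ min AVC, the firm produces.
With MC = 84 - 48x + 6x^2, P = MC on the upward-sloping part at x* = 9.
TR = 138·9 = 1242. TC = 1340 + 270 = 1610. Profit = 1242 − 1610 = -£368.
Shutting down would mean losing the fixed cost of £1340, so operating at a loss of £368 is better by £972.

Profit = -£368 at x = 9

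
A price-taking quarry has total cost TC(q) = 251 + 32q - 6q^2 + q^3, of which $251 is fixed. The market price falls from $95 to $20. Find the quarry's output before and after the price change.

Output falls from 7 to 0 (the firm shuts down)

MC = 32 - 12q + 3q^2; the shutdown threshold is min AVC = $23 (at q = 3).
With P = $95 above the shutdown price, P = MC gives q = 7.
At P = $20 < min AVC = $23, price no longer covers variable cost at any output, so the firm shuts down: q = 0.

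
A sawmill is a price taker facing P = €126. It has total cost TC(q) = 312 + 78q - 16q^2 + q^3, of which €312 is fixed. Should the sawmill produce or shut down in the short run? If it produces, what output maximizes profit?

Strip out fixed cost: VC = 78q - 16q^2 + q^3. Then AVC = 78 - 16q + q^2 and MC = 78 - 32q + 3q^2.
AVC hits its minimum where MC = AVC, at q = 8, giving min AVC = 78 - 16·8 + 8^2 = €14.
Because €126 ≥ €14, revenue can cover variable cost; the firm operates.
P = MC gives -48 - 32q + 3q^2 = 0, with roots -4/3 and 12. Take the larger (rising MC): q* = 12.
Check: AVC at q = 12 is €30 ≤ P, so revenue covers variable cost.
Profit = P·q − TC = 126·12 − 672 = €840.

Produce at q = 12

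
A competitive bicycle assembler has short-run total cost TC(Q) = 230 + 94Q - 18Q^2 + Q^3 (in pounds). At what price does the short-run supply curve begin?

The shutdown price is the minimum of AVC. VC = 94Q - 18Q^2 + Q^3, so AVC = 94 - 18Q + Q^2.
At the minimum of AVC, MC = AVC. MC = 94 - 36Q + 3Q^2; setting MC = AVC gives 2Q^2 - 18Q = 0, so Q = 9. min AVC = 13.
The firm shuts down for any P below £13.

£13 per unit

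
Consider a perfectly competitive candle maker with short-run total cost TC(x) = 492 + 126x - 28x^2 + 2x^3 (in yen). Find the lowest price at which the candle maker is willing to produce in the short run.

The shutdown price is the minimum of AVC. VC = 126x - 28x^2 + 2x^3, so AVC = 126 - 28x + 2x^2.
dAVC/dx = -28 + 4x = 0 gives x = 7. min AVC = 126 - 28·7 + 2·7^2 = 28.
For P < ¥28 the firm produces nothing.

¥28 per unit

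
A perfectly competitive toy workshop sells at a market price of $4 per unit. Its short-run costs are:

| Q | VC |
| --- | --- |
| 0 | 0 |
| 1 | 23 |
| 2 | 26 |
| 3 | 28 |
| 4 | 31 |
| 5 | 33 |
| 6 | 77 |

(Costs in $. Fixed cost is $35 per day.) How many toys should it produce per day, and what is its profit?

Tabulate TR − TC: Q=0: -35; Q=1: -54; Q=2: -53; Q=3: -51; Q=4: -50; Q=5: -48; Q=6: -88.
Profit is highest at Q = 0. Equivalently, the lowest AVC in the table is 33/5 ≈ $6.60 at Q = 5, and P = $4 falls below it — price never covers variable cost, so the firm shuts down and loses only its fixed cost.

Q = 0 (shut down); profit = -$35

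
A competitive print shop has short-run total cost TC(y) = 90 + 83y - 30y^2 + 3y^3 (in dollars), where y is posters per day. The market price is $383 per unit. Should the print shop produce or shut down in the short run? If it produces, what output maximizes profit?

Produce at y = 10

From TC, MC = TC'(y) = 83 - 60y + 9y^2 and AVC = VC/y = 83 - 30y + 3y^2.
AVC is minimized where dAVC/dy = -30 + 6y = 0, at y = 5; min AVC = 83 - 30·5 + 3·5^2 = $8.
P = $383 exceeds min AVC = $8, so the firm stays open.
Set P = MC: 383 = 83 - 60y + 9y^2 → -300 - 60y + 9y^2 = 0. The roots are y = -10/3 and y = 10; the profit-maximizing output is on the rising part of MC, so y* = 10.
Check: AVC at y = 10 is $83 ≤ P, so revenue covers variable cost.
Profit = P·y − TC = 383·10 − 920 = $2910.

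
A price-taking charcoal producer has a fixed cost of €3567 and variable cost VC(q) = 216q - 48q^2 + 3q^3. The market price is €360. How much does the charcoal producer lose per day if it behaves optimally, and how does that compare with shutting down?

AVC = 216 - 48q + 3q^2; min AVC = €24 at q = 8. Since P = €360 ≥ min AVC, the firm produces.
With MC = 216 - 96q + 9q^2, P = MC on the upward-sloping part at q* = 12.
TR = 360·12 = 4320. TC = 3567 + 864 = 4431. Profit = 4320 − 4431 = -€111.
That loss of €111 beats the €3567 the firm would lose by shutting down; producing recovers €3456 of fixed cost.

Profit = -€111 at q = 12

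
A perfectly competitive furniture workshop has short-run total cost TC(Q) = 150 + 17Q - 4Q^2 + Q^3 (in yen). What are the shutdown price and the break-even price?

Shutdown price = ¥13; break-even price = ¥52

Shutdown price = min AVC. AVC = 17 - 4Q + Q^2, with vertex at Q = 2 and minimum ¥13.
ATC = 150/Q + 17 - 4Q + Q^2. Setting dATC/dQ = −150/Q^2 − 4 + 2Q = 0 gives Q = 5 (since 2·5^3 − 4·5^2 = 150).
min ATC = 150/5 + 17 − 4·5 + 5^2 = ¥52. That is the break-even price.
For ¥13 ≤ P < ¥52 the firm produces at a loss; below ¥13 it shuts down.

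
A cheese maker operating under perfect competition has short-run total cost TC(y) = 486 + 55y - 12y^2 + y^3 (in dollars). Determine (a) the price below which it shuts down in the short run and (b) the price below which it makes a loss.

Shutdown price = $19; break-even price = $82

AVC = 55 - 12y + y^2; minimized at y = 6, giving min AVC = $19. That is the shutdown price.
ATC = 486/y + 55 - 12y + y^2. Setting dATC/dy = −486/y^2 − 12 + 2y = 0 gives y = 9 (since 2·9^3 − 12·9^2 = 486).
min ATC = 486/9 + 55 − 12·9 + 9^2 = $82. That is the break-even price.
For $19 ≤ P < $82 the firm produces at a loss; below $19 it shuts down.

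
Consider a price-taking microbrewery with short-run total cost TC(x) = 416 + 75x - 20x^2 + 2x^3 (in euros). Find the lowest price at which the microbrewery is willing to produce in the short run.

€25 per unit

Short-run supply begins at min AVC. From VC = 75x - 20x^2 + 2x^3, AVC = 75 - 20x + 2x^2.
At the minimum of AVC, MC = AVC. MC = 75 - 40x + 6x^2; setting MC = AVC gives 4x^2 - 20x = 0, so x = 5. min AVC = 25.
So the shutdown price is €25.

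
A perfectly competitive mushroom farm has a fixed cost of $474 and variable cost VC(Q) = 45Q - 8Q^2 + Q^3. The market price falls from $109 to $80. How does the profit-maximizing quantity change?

Output falls from 8 to 7

MC = 45 - 16Q + 3Q^2; the shutdown threshold is min AVC = $29 (at Q = 4).
With P = $109 above the shutdown price, P = MC gives Q = 8.
At P = $80 ≥ min AVC, set P = MC: Q = 7. The firm stays open but cuts output.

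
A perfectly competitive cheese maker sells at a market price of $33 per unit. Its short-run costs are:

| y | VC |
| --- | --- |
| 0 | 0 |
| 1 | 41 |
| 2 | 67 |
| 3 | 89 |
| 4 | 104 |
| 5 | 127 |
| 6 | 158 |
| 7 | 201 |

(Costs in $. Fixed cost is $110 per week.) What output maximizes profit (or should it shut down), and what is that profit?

y = 6; profit = -$70

Compute π = P·y − TC at each output: y=0: -110; y=1: -118; y=2: -111; y=3: -100; y=4: -82; y=5: -72; y=6: -70; y=7: -80.
Profit is maximized at y = 6. AVC there is 158/6 = $26.33 ≤ P, so producing beats shutting down (which would give -$110).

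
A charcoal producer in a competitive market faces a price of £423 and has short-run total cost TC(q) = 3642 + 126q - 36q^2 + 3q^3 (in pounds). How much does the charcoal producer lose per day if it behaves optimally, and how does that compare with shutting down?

AVC = 126 - 36q + 3q^2; min AVC = £18 at q = 6. Since P = £423 ≥ min AVC, the firm produces.
With MC = 126 - 72q + 9q^2, P = MC on the upward-sloping part at q* = 11.
TR = 423·11 = 4653. TC = 3642 + 1023 = 4665. Profit = 4653 − 4665 = -£12.
Shutting down would mean losing the fixed cost of £3642, so operating at a loss of £12 is better by £3630.

Profit = -£12 at q = 11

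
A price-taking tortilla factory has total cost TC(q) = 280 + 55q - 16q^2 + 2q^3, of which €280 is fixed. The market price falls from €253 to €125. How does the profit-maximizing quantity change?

Output falls from 9 to 7

AVC = 55 - 16q + 2q^2, minimized at q = 4 where min AVC = €23. MC = 55 - 32q + 6q^2.
With P = €253 above the shutdown price, P = MC gives q = 9.
At P = €125 ≥ min AVC, set P = MC: q = 7. The firm stays open but cuts output.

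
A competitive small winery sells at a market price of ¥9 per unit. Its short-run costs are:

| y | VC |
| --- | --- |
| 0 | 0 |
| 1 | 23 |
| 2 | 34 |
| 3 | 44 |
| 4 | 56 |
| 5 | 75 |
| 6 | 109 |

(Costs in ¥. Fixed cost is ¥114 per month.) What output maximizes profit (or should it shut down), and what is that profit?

Tabulate TR − TC: y=0: -114; y=1: -128; y=2: -130; y=3: -131; y=4: -134; y=5: -144; y=6: -169.
Profit is highest at y = 0. Equivalently, the lowest AVC in the table is 56/4 ≈ ¥14 at y = 4, and P = ¥9 falls below it — price never covers variable cost, so the firm shuts down and loses only its fixed cost.

y = 0 (shut down); profit = -¥114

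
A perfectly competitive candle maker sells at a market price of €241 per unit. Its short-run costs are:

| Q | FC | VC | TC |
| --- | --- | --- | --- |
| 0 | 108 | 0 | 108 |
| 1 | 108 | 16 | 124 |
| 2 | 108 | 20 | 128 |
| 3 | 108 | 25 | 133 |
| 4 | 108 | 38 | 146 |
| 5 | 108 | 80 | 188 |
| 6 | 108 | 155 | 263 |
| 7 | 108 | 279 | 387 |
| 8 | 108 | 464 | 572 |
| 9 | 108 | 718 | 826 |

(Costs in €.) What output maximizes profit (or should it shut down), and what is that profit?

Q = 8; profit = €1356

Tabulate TR − TC: Q=0: -108; Q=1: 117; Q=2: 354; Q=3: 590; Q=4: 818; Q=5: 1017; Q=6: 1183; Q=7: 1300; Q=8: 1356; Q=9: 1343.
Profit is maximized at Q = 8. AVC there is 464/8 = €58 ≤ P, so producing beats shutting down (which would give -€108).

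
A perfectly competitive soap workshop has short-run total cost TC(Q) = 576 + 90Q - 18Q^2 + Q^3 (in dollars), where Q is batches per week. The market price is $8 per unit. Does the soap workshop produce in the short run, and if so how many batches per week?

Shut down

Variable cost is VC = 90Q - 18Q^2 + Q^3, so AVC = VC/Q = 90 - 18Q + Q^2 and MC = dTC/dQ = 90 - 36Q + 3Q^2.
AVC hits its minimum where MC = AVC, at Q = 9, giving min AVC = 90 - 18·9 + 9^2 = $9.
With P < min AVC ($8 < $9), every unit sold adds to the loss.
Shutting down limits the loss to fixed cost, $576.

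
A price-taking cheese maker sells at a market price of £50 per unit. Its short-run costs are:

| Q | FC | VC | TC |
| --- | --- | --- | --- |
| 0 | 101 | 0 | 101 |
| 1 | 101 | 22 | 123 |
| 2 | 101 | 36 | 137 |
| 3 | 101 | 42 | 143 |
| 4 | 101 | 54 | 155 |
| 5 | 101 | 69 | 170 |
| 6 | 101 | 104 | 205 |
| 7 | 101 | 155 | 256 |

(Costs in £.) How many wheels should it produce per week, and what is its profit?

Q = 6; profit = £95

Compute π = P·Q − TC at each output: Q=0: -101; Q=1: -73; Q=2: -37; Q=3: 7; Q=4: 45; Q=5: 80; Q=6: 95; Q=7: 94.
Profit is maximized at Q = 6. AVC there is 104/6 = £17.33 ≤ P, so producing beats shutting down (which would give -£101).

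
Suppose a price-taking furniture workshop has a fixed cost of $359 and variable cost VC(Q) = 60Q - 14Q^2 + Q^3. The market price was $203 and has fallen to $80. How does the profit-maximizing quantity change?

AVC = 60 - 14Q + Q^2, minimized at Q = 7 where min AVC = $11. MC = 60 - 28Q + 3Q^2.
With P = $203 above the shutdown price, P = MC gives Q = 13.
At P = $80 ≥ min AVC, set P = MC: Q = 10. The firm stays open but cuts output.

Output falls from 13 to 10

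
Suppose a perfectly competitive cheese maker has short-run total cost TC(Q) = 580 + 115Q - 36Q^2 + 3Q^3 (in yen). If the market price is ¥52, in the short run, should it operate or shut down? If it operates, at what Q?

Variable cost is VC = 115Q - 36Q^2 + 3Q^3, so AVC = VC/Q = 115 - 36Q + 3Q^2 and MC = dTC/dQ = 115 - 72Q + 9Q^2.
AVC hits its minimum where MC = AVC, at Q = 6, giving min AVC = 115 - 36·6 + 3·6^2 = ¥7.
Because ¥52 ≥ ¥7, revenue can cover variable cost; the firm operates.
Solving P = MC: 63 - 72Q + 9Q^2 = 0 ⇒ Q = 1 or 7. On the upward-sloping branch, Q* = 7.
Check: AVC at Q = 7 is ¥10 ≤ P, so revenue covers variable cost.
Profit = P·Q − TC = 52·7 − 650 = -¥286, a loss, but smaller than the ¥580 fixed cost the firm would lose by shutting down.

Produce at Q = 7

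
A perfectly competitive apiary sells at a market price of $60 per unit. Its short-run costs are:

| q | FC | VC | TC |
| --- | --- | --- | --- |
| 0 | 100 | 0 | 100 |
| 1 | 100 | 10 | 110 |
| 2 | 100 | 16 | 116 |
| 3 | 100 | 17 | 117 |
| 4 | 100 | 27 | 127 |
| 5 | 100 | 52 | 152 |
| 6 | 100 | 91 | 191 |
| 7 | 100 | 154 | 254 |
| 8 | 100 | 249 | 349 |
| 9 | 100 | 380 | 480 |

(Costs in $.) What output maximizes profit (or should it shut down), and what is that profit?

q = 6; profit = $169

Compute π = P·q − TC at each output: q=0: -100; q=1: -50; q=2: 4; q=3: 63; q=4: 113; q=5: 148; q=6: 169; q=7: 166; q=8: 131; q=9: 60.
Profit is maximized at q = 6. AVC there is 91/6 = $15.17 ≤ P, so producing beats shutting down (which would give -$100).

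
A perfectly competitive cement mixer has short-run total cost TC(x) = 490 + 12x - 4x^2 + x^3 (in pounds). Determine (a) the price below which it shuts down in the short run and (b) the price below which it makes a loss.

Shutdown price = £8; break-even price = £103

AVC = 12 - 4x + x^2; minimized at x = 2, giving min AVC = £8. That is the shutdown price.
ATC = 490/x + 12 - 4x + x^2. Setting dATC/dx = −490/x^2 − 4 + 2x = 0 gives x = 7 (since 2·7^3 − 4·7^2 = 490).
min ATC = 490/7 + 12 − 4·7 + 7^2 = £103. That is the break-even price.
Between these two prices the firm operates at a loss; above £103 it earns a profit.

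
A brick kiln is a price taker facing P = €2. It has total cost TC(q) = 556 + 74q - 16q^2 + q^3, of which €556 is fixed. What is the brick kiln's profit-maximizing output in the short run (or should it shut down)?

Shut down

From TC, MC = TC'(q) = 74 - 32q + 3q^2 and AVC = VC/q = 74 - 16q + q^2.
AVC is minimized where dAVC/dq = -16 + 2q = 0, at q = 8; min AVC = 74 - 16·8 + 8^2 = €10.
P = €2 lies below min AVC = €10; no output level covers variable cost.
Best response: produce nothing and absorb the €556 fixed cost.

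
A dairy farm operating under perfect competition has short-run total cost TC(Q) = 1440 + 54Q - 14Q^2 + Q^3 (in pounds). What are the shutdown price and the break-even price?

Shutdown price = min AVC. AVC = 54 - 14Q + Q^2, with vertex at Q = 7 and minimum £5.
ATC = 1440/Q + 54 - 14Q + Q^2. Setting dATC/dQ = −1440/Q^2 − 14 + 2Q = 0 gives Q = 12 (since 2·12^3 − 14·12^2 = 1440).
min ATC = 1440/12 + 54 − 14·12 + 12^2 = £150. That is the break-even price.
Between these two prices the firm operates at a loss; above £150 it earns a profit.

Shutdown price = £5; break-even price = £150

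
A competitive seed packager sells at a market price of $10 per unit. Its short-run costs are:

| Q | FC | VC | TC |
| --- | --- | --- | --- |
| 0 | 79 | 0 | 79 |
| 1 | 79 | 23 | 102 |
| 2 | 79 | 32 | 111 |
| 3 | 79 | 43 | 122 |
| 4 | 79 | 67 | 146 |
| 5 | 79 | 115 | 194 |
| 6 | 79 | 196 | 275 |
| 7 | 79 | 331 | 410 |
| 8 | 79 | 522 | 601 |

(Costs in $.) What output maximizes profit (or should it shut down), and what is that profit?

Compute π = P·Q − TC at each output: Q=0: -79; Q=1: -92; Q=2: -91; Q=3: -92; Q=4: -106; Q=5: -144; Q=6: -215; Q=7: -340; Q=8: -521.
Profit is highest at Q = 0. Equivalently, the lowest AVC in the table is 43/3 ≈ $14.33 at Q = 3, and P = $10 falls below it — price never covers variable cost, so the firm shuts down and loses only its fixed cost.

Q = 0 (shut down); profit = -$79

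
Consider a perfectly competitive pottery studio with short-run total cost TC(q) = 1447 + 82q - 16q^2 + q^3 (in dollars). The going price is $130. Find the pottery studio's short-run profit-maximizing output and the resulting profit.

AVC = 82 - 16q + q^2; min AVC = $18 at q = 8. Since P = $130 ≥ min AVC, the firm produces.
With MC = 82 - 32q + 3q^2, P = MC on the upward-sloping part at q* = 12.
TR = 130·12 = 1560. TC = 1447 + 408 = 1855. Profit = 1560 − 1855 = -$295.
By producing, the firm covers all variable cost plus $1152 of fixed cost; shutting down would lose the full $1447.

Profit = -$295 at q = 12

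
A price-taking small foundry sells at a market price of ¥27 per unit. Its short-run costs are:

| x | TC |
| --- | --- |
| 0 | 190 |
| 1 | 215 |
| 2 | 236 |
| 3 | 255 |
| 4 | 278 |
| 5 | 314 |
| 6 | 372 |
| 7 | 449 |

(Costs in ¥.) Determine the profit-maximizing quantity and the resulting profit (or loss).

Profit at each row (π = 27x − TC): x=0: -190; x=1: -188; x=2: -182; x=3: -174; x=4: -170; x=5: -179; x=6: -210; x=7: -260.
Profit is maximized at x = 4. AVC there is 88/4 = ¥22 ≤ P, so producing beats shutting down (which would give -¥190).

x = 4; profit = -¥170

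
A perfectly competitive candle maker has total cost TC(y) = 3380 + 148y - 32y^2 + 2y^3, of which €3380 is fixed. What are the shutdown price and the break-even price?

Shutdown price = €20; break-even price = €330

Shutdown price = min AVC. AVC = 148 - 32y + 2y^2, with vertex at y = 8 and minimum €20.
ATC = 3380/y + 148 - 32y + 2y^2. Setting dATC/dy = −3380/y^2 − 32 + 4y = 0 gives y = 13 (since 4·13^3 − 32·13^2 = 3380).
min ATC = 3380/13 + 148 − 32·13 + 2·13^2 = €330. That is the break-even price.
For €20 ≤ P < €330 the firm produces at a loss; below €20 it shuts down.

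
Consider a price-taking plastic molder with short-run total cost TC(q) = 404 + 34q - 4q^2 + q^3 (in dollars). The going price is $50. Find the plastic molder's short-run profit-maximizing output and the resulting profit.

Profit = -$340 at q = 4

AVC = 34 - 4q + q^2 has its minimum $30 at q = 2; price $50 clears that bar, so the firm operates.
MC = 34 - 8q + 3q^2. Setting P = MC and taking the root on the rising branch gives q* = 4.
TR = 50·4 = 200. TC = 404 + 136 = 540. Profit = 200 − 540 = -$340.
Shutting down would mean losing the fixed cost of $404, so operating at a loss of $340 is better by $64.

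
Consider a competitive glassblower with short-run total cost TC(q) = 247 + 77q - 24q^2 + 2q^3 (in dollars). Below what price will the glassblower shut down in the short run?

Short-run supply begins at min AVC. From VC = 77q - 24q^2 + 2q^3, AVC = 77 - 24q + 2q^2.
At the minimum of AVC, MC = AVC. MC = 77 - 48q + 6q^2; setting MC = AVC gives 4q^2 - 24q = 0, so q = 6. min AVC = 5.
For P < $5 the firm produces nothing.

$5 per unit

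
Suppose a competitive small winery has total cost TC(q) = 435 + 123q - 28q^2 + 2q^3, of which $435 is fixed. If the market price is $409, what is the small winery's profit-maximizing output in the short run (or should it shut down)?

Produce at q = 13

Variable cost is VC = 123q - 28q^2 + 2q^3, so AVC = VC/q = 123 - 28q + 2q^2 and MC = dTC/dq = 123 - 56q + 6q^2.
AVC is minimized where dAVC/dq = -28 + 4q = 0, at q = 7; min AVC = 123 - 28·7 + 2·7^2 = $25.
P = $409 exceeds min AVC = $25, so the firm stays open.
Set P = MC: 409 = 123 - 56q + 6q^2 → -286 - 56q + 6q^2 = 0. The roots are q = -11/3 and q = 13; the profit-maximizing output is on the rising part of MC, so q* = 13.
Check: AVC at q = 13 is $97 ≤ P, so revenue covers variable cost.
Profit = P·q − TC = 409·13 − 1696 = $3621.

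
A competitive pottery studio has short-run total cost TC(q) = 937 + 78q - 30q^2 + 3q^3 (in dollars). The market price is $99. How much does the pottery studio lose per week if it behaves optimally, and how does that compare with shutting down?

AVC = 78 - 30q + 3q^2 has its minimum $3 at q = 5; price $99 clears that bar, so the firm operates.
With MC = 78 - 60q + 9q^2, P = MC on the upward-sloping part at q* = 7.
TR = 99·7 = 693. TC = 937 + 105 = 1042. Profit = 693 − 1042 = -$349.
That loss of $349 beats the $937 the firm would lose by shutting down; producing recovers $588 of fixed cost.

Profit = -$349 at q = 7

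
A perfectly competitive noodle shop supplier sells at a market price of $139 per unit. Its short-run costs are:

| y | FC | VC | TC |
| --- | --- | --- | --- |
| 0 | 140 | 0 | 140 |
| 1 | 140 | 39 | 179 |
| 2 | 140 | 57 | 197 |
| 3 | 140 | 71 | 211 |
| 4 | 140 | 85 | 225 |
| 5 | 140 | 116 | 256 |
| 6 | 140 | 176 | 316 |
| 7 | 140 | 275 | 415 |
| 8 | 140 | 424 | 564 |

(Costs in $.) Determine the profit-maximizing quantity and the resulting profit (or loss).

y = 7; profit = $558

Compute π = P·y − TC at each output: y=0: -140; y=1: -40; y=2: 81; y=3: 206; y=4: 331; y=5: 439; y=6: 518; y=7: 558; y=8: 548.
Profit is maximized at y = 7. AVC there is 275/7 = $39.29 ≤ P, so producing beats shutting down (which would give -$140).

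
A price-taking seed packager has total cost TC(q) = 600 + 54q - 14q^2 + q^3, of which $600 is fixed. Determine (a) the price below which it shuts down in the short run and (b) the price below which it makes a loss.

Shutdown price = min AVC. AVC = 54 - 14q + q^2, with vertex at q = 7 and minimum $5.
ATC = 600/q + 54 - 14q + q^2. Setting dATC/dq = −600/q^2 − 14 + 2q = 0 gives q = 10 (since 2·10^3 − 14·10^2 = 600).
min ATC = 600/10 + 54 − 14·10 + 10^2 = $74. That is the break-even price.
Between these two prices the firm operates at a loss; above $74 it earns a profit.

Shutdown price = $5; break-even price = $74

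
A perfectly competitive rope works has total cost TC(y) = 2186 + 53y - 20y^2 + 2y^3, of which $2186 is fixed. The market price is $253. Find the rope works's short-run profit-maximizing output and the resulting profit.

Profit = -$186 at y = 10

AVC = 53 - 20y + 2y^2 has its minimum $3 at y = 5; price $253 clears that bar, so the firm operates.
With MC = 53 - 40y + 6y^2, P = MC on the upward-sloping part at y* = 10.
TR = 253·10 = 2530. TC = 2186 + 530 = 2716. Profit = 2530 − 2716 = -$186.
That loss of $186 beats the $2186 the firm would lose by shutting down; producing recovers $2000 of fixed cost.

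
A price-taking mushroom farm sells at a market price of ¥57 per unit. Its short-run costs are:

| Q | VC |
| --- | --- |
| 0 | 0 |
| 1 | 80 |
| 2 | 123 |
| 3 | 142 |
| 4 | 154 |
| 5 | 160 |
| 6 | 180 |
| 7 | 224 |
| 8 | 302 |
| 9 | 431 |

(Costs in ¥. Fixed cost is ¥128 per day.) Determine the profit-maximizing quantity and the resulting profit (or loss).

Tabulate TR − TC: Q=0: -128; Q=1: -151; Q=2: -137; Q=3: -99; Q=4: -54; Q=5: -3; Q=6: 34; Q=7: 47; Q=8: 26; Q=9: -46.
Profit is maximized at Q = 7. AVC there is 224/7 = ¥32 ≤ P, so producing beats shutting down (which would give -¥128).

Q = 7; profit = ¥47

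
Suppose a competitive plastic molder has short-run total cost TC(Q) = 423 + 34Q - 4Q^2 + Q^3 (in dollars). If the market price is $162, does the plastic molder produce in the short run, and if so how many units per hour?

Produce at Q = 8

From TC, MC = TC'(Q) = 34 - 8Q + 3Q^2 and AVC = VC/Q = 34 - 4Q + Q^2.
AVC is minimized where dAVC/dQ = -4 + 2Q = 0, at Q = 2; min AVC = 34 - 4·2 + 2^2 = $30.
Since P = $162 ≥ min AVC = $30, price covers variable cost and the firm should produce.
Set P = MC: 162 = 34 - 8Q + 3Q^2 → -128 - 8Q + 3Q^2 = 0. The roots are Q = -16/3 and Q = 8; the profit-maximizing output is on the rising part of MC, so Q* = 8.
Check: AVC at Q = 8 is $66 ≤ P, so revenue covers variable cost.
Profit = P·Q − TC = 162·8 − 951 = $345.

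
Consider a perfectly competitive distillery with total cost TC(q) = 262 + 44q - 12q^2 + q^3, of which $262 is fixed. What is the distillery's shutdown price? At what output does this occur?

$8 per unit, at q = 6

Short-run supply begins at min AVC. From VC = 44q - 12q^2 + q^3, AVC = 44 - 12q + q^2.
At the minimum of AVC, MC = AVC. MC = 44 - 24q + 3q^2; setting MC = AVC gives 2q^2 - 12q = 0, so q = 6. min AVC = 8.
The firm shuts down for any P below $8.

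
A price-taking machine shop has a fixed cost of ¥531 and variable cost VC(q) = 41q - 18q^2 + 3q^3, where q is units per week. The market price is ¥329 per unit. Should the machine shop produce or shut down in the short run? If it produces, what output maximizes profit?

Variable cost is VC = 41q - 18q^2 + 3q^3, so AVC = VC/q = 41 - 18q + 3q^2 and MC = dTC/dq = 41 - 36q + 9q^2.
AVC is minimized where dAVC/dq = -18 + 6q = 0, at q = 3; min AVC = 41 - 18·3 + 3·3^2 = ¥14.
P = ¥329 exceeds min AVC = ¥14, so the firm stays open.
P = MC gives -288 - 36q + 9q^2 = 0, with roots -4 and 8. Take the larger (rising MC): q* = 8.
Check: AVC at q = 8 is ¥89 ≤ P, so revenue covers variable cost.
Profit = P·q − TC = 329·8 − 1243 = ¥1389.

Produce at q = 8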